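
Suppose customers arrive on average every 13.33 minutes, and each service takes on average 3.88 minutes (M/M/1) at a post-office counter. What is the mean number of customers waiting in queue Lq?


λ = 60/13.33 = 4.5011 /hr
μ = 60/3.88 = 15.4639 /hr
ρ = λ/μ = 4.5011/15.4639 = 0.2911
Lq = ρ²/(1−ρ) = 0.08472/0.7089 = 0.1195

Final: 0.1195


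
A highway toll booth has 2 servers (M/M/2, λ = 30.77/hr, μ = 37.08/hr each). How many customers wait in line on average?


a = λ/μ = 0.8298; ρ = a/2 = 0.4149
P₀ = 0.413514
Lq = P₀·a^c·ρ / (c!·(1−ρ)²) = 0.413514·0.68861·0.4149/(2·0.34233)
= 0.17257

Final: 0.17257


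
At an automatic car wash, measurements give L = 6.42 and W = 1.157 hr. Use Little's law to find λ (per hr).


λ = L/W = 6.42/1.157 = 5.5488 /hr

Final: 5.5488 /hr


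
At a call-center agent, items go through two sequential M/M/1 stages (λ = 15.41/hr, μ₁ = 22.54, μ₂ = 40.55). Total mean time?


Each node sees arrival rate λ = 15.41/hr (tandem ⇒ throughput preserved).
W₁ = 1/(μ₁−λ) = 1/(22.54−15.41) = 0.14025 hr
W₂ = 1/(μ₂−λ) = 1/(40.55−15.41) = 0.03978 hr
W_total = W₁ + W₂ = 0.14025 + 0.03978 = 0.18003 hr

Final: 0.18003 hr


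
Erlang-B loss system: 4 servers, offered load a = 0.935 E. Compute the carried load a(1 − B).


B(4,0.935) = 0.012536 (Erlang-B)
Carried load = a(1 − B) = 0.935·(1 − 0.012536) = 0.935·0.987464 = 0.9233 E

Final: 0.9233 Erlangs


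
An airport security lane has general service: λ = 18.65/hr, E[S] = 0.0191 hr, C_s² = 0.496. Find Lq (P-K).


ρ = λ·E[S] = 18.65·0.0191 = 0.3562
Lq = ρ²(1+C_s²)/(2(1−ρ)) = 0.1269·(1+0.496)/(2·0.6438)
= 0.1269·1.4960/1.2876 = 0.14743

Final: 0.14743


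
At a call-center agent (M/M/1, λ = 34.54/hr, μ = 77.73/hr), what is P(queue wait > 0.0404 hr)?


ρ = 34.54/77.73 = 0.4444
P(Wq > t) = ρ·e^{−(μ−λ)t} = 0.4444·e^{−1.7449}
= 0.4444·0.174667 = 0.077615

Final: 0.077615


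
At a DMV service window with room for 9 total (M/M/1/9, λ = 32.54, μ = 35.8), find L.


ρ = 32.54/35.8 = 0.9089
L = ρ[1 − (K+1)ρ^K + Kρ^(K+1)] / [(1−ρ)(1−ρ^(K+1))]
Numerator: 0.9089·(1 − 10·0.423458 + 9·0.384898) = 0.208597
Denominator: (0.09106)·(0.615102) = 0.056012
L = 0.208597/0.056012 = 3.7241

Final: 3.7241


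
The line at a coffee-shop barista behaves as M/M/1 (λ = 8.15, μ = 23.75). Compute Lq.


ρ = 8.15/23.75 = 0.3432
Lq = ρ²/(1−ρ) = 0.1178/0.6568 = 0.1793

Final: 0.1793


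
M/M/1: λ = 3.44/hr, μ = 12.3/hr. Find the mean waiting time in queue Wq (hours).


ρ = 3.44/12.3 = 0.2797
Wq = ρ/(μ−λ) = 0.2797/(12.3 − 3.44) = 0.2797/8.86 = 0.03157 hr

Final: 0.03157 hr


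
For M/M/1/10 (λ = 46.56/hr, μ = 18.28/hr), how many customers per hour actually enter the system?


ρ = 2.5470; P_K = (1−ρ)ρ^10/(1−ρ^11) = 0.607409
λ_eff = λ(1 − P_K) = 46.56·(1 − 0.607409) = 46.56·0.392591 = 18.2790 /hr

Final: 18.2790 /hr


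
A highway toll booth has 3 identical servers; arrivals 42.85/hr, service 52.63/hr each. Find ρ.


ρ = λ/(cμ) = 42.85/(3·52.63) = 42.85/157.89 = 0.2714

Final: 0.2714


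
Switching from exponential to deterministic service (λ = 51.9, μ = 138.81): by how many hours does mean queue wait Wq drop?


ρ = 51.9/138.81 = 0.3739
Wq(M/M/1) = ρ/(μ−λ) = 0.3739/86.91 = 0.004302 hr
Wq(M/D/1) = ρ/(2(μ−λ)) = 0.002151 hr
Savings = 0.004302 − 0.002151 = 0.002151 hr

Final: 0.002151 hr


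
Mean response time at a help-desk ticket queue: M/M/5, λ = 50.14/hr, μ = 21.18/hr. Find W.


a = 2.3673; ρ = 0.4735; P₀ = 0.092030
Lq = P₀·a^c·ρ/(c!(1−ρ)²) = 0.09738
Wq = Lq/λ = 0.09738/50.14 = 0.001942 hr
W = Wq + 1/μ = 0.001942 + 0.04721 = 0.04916 hr

Final: 0.04916 hr


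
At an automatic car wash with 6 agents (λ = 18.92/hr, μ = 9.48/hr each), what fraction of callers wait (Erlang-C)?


a = λ/μ = 1.9958; ρ = a/6 = 0.3326
P₀ = 0.135709 (from M/M/c formula)
C(c,a) = [a^c/(c!(1−ρ))]·P₀ = [63.19413/(720·0.6674)]·0.135709
= 0.13152·0.135709 = 0.017848

Final: 0.017848


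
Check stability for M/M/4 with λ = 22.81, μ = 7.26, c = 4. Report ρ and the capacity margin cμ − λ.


Total capacity cμ = 4·7.26 = 29.04/hr
ρ = λ/(cμ) = 22.81/29.04 = 0.7855
Stable ⇔ ρ < 1: YES
Spare capacity = cμ − λ = 29.04 − 22.81 = 6.23/hr

Final: ρ = 0.7855; stable; margin = 6.23/hr


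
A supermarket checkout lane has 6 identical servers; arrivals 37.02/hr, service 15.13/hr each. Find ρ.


ρ = λ/(cμ) = 37.02/(6·15.13) = 37.02/90.78 = 0.4078

Final: 0.4078


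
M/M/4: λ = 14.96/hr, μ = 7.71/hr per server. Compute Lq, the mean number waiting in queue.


a = λ/μ = 1.9403; ρ = a/4 = 0.4851
P₀ = 0.139134
Lq = P₀·a^c·ρ / (c!·(1−ρ)²) = 0.139134·14.17454·0.4851/(24·0.26514)
= 0.15034

Final: 0.15034


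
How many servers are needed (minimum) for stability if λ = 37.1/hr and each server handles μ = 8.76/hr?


Stability requires cμ > λ ⇔ c > λ/μ.
λ/μ = 37.1/8.76 = 4.2352
Minimum integer c = ⌊4.2352⌋ + 1 = 5
Check: 5·8.76 = 43.80 > 37.1, while 4·8.76 = 35.04 ≤ 37.1

Final: 5 servers


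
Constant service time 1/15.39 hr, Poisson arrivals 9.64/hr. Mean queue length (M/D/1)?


ρ = 9.64/15.39 = 0.6264
M/D/1: Lq = ρ²/(2(1−ρ)) = 0.3924/(2·0.3736) = 0.52507

Final: 0.52507


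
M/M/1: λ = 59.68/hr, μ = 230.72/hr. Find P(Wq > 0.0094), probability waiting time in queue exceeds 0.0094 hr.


ρ = 59.68/230.72 = 0.2587
P(Wq > t) = ρ·e^{−(μ−λ)t} = 0.2587·e^{−1.6078}
= 0.2587·0.200333 = 0.051820

Final: 0.051820


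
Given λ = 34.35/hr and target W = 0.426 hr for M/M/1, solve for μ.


W = 1/(μ−λ) ⇒ μ − λ = 1/W = 1/0.426 = 2.3474
μ = λ + 1/W = 34.35 + 2.3474 = 36.6974 per hr

Final: 36.6974 /hr


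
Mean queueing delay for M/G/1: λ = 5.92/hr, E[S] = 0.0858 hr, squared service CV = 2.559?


ρ = λ·E[S] = 5.92·0.0858 = 0.5079
E[S²] = E[S]²(1+C_s²) = 0.0858²·(1+2.559) = 0.026200
Wq = λ·E[S²]/(2(1−ρ)) = 5.92·0.026200/(2·0.4921) = 0.15761 hr

Final: 0.15761 hr


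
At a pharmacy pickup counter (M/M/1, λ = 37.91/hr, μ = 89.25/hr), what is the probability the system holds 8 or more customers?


ρ = 37.91/89.25 = 0.4248
P(N ≥ n) = ρ^n = 0.4248^8 = 0.001060

Final: 0.001060


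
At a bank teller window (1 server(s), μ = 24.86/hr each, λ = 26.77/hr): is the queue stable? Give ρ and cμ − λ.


Total capacity cμ = 1·24.86 = 24.86/hr
ρ = λ/(cμ) = 26.77/24.86 = 1.0768
Stable ⇔ ρ < 1: NO
Spare capacity = cμ − λ = 24.86 − 26.77 = -1.91/hr

Final: ρ = 1.0768; unstable; margin = -1.91/hr


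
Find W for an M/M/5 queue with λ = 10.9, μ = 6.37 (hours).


a = 1.7111; ρ = 0.3422; P₀ = 0.180074
Lq = P₀·a^c·ρ/(c!(1−ρ)²) = 0.01741
Wq = Lq/λ = 0.01741/10.9 = 0.001598 hr
W = Wq + 1/μ = 0.001598 + 0.15699 = 0.15858 hr

Final: 0.15858 hr


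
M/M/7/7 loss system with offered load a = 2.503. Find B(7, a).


B(c,a) = (a^c/c!) / Σ_{k=0}^{c} a^k/k!
a^7/7! = 0.122122
Σ terms (k=0..7): 1.00000 + 2.50300 + 3.13250 + 2.61355 + 1.63543 + 0.81870 + 0.34153 + 0.12212 = 12.166840
B = 0.122122/12.166840 = 0.010037

Final: 0.010037


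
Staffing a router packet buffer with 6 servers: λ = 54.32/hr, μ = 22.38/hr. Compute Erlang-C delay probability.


a = λ/μ = 2.4272; ρ = a/6 = 0.4045
P₀ = 0.087867 (from M/M/c formula)
C(c,a) = [a^c/(c!(1−ρ))]·P₀ = [204.45516/(720·0.5955)]·0.087867
= 0.47687·0.087867 = 0.041902

Final: 0.041902


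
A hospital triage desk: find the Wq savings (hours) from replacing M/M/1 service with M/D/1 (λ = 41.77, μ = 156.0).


ρ = 41.77/156.0 = 0.2678
Wq(M/M/1) = ρ/(μ−λ) = 0.2678/114.23 = 0.002344 hr
Wq(M/D/1) = ρ/(2(μ−λ)) = 0.001172 hr
Savings = 0.002344 − 0.001172 = 0.001172 hr

Final: 0.001172 hr


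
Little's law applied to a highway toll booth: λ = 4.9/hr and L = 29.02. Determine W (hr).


W = L/λ = 29.02/4.9 = 5.9224 hr

Final: 5.9224 hr


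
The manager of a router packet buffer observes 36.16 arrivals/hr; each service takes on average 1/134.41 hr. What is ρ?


ρ = λ/μ = 36.16/134.41 = 0.2690

Final: 0.2690


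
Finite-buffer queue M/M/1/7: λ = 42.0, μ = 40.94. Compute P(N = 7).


ρ = λ/μ = 42.0/40.94 = 1.0259
P_K = (1−ρ)ρ^K/(1−ρ^(K+1)) = (-0.02589·1.195942)/(1 − 1.226907)
= -0.030965/-0.226907 = 0.136465

Final: 0.136465


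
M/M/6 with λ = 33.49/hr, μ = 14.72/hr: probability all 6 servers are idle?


a = λ/μ = 33.49/14.72 = 2.2751; ρ = a/c = 0.3792
Σ_{k=0}^{5} a^k/k! (terms k=0..5) = 1.00000 + 2.27514 + 2.58812 + 1.96278 + 1.11640 + 0.50799 = 9.45042
Tail: a^6/(6!(1−ρ)) = 138.68964/(720·0.6208) = 0.31028
P₀ = 1/(9.45042 + 0.31028) = 1/9.76070 = 0.102452

Final: 0.102452


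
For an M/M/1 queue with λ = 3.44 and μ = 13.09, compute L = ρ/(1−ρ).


ρ = λ/μ = 3.44/13.09 = 0.2628
L = ρ/(1−ρ) = 0.2628/(1 − 0.2628) = 0.2628/0.7372 = 0.3565

Final: 0.3565


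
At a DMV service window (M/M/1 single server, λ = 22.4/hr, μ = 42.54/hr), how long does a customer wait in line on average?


ρ = 22.4/42.54 = 0.5266
Wq = ρ/(μ−λ) = 0.5266/(42.54 − 22.4) = 0.5266/20.14 = 0.02615 hr

Final: 0.02615 hr


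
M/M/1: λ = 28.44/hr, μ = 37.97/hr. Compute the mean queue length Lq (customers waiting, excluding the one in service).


ρ = 28.44/37.97 = 0.7490
Lq = ρ²/(1−ρ) = 0.5610/0.2510 = 2.2352

Final: 2.2352


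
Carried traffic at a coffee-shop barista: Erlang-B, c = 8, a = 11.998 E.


B(8,11.998) = 0.422580 (Erlang-B)
Carried load = a(1 − B) = 11.998·(1 − 0.422580) = 11.998·0.577420 = 6.9279 E

Final: 6.9279 Erlangs


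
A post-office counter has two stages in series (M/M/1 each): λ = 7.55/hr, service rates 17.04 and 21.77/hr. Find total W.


Each node sees arrival rate λ = 7.55/hr (tandem ⇒ throughput preserved).
W₁ = 1/(μ₁−λ) = 1/(17.04−7.55) = 0.10537 hr
W₂ = 1/(μ₂−λ) = 1/(21.77−7.55) = 0.07032 hr
W_total = W₁ + W₂ = 0.10537 + 0.07032 = 0.17570 hr

Final: 0.17570 hr


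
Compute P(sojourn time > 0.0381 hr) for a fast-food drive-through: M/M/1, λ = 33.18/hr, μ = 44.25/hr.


W ~ Exponential(μ−λ) for M/M/1.
μ − λ = 44.25 − 33.18 = 11.0700
P(W > t) = e^{−(μ−λ)t} = e^{−0.4218} = 0.655887

Final: 0.655887


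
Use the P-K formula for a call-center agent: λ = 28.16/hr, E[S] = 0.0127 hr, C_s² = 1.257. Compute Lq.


ρ = λ·E[S] = 28.16·0.0127 = 0.3576
Lq = ρ²(1+C_s²)/(2(1−ρ)) = 0.1279·(1+1.257)/(2·0.6424)
= 0.1279·2.2570/1.2847 = 0.22469

Final: 0.22469


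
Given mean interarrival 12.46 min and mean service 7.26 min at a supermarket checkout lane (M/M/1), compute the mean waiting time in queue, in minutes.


λ = 60/12.46 = 4.8154 /hr
μ = 60/7.26 = 8.2645 /hr
ρ = λ/μ = 4.8154/8.2645 = 0.5827
Wq = ρ/(μ−λ) = 0.5827/(8.2645−4.8154) = 0.16893 hr
In minutes: 0.16893·60 = 10.136 min

Final: 10.136 min


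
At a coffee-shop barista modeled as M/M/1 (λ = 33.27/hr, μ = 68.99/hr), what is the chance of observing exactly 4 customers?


ρ = 33.27/68.99 = 0.4822
P_n = (1−ρ)·ρ^n = (1 − 0.4822)·0.4822^4 = 0.5178·0.054084 = 0.028002

Final: 0.028002


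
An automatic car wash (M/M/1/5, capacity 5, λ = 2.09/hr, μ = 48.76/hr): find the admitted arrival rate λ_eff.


ρ = 0.04286; P_K = (1−ρ)ρ^5/(1−ρ^6) = 0.0000001385
λ_eff = λ(1 − P_K) = 2.09·(1 − 0.0000001385) = 2.09·1.000000 = 2.0900 /hr

Final: 2.0900 /hr


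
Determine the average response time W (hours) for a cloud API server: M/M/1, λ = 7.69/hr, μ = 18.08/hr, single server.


W = 1/(μ−λ) = 1/(18.08 − 7.69) = 1/10.39 = 0.09625 hr

Final: 0.09625 hr


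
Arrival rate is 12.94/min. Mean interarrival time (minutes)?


Mean interarrival time = 1/λ = 1/12.94 minute = 0.07728 minute
In minutes: 0.07728 × 1 = 0.07728 min

Final: 0.07728 min


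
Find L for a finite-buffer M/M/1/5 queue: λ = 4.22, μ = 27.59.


ρ = 4.22/27.59 = 0.1530
L = ρ[1 − (K+1)ρ^K + Kρ^(K+1)] / [(1−ρ)(1−ρ^(K+1))]
Numerator: 0.1530·(1 − 6·0.00008372 + 5·0.00001280) = 0.152887
Denominator: (0.8470)·(0.999987) = 0.847035
L = 0.152887/0.847035 = 0.1805

Final: 0.1805


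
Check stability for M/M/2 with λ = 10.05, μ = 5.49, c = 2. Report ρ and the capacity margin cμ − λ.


Total capacity cμ = 2·5.49 = 10.98/hr
ρ = λ/(cμ) = 10.05/10.98 = 0.9153
Stable ⇔ ρ < 1: YES
Spare capacity = cμ − λ = 10.98 − 10.05 = 0.93/hr

Final: ρ = 0.9153; stable; margin = 0.93/hr


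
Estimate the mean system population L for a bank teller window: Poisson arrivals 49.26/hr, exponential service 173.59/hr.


ρ = λ/μ = 49.26/173.59 = 0.2838
L = ρ/(1−ρ) = 0.2838/(1 − 0.2838) = 0.2838/0.7162 = 0.3962

Final: 0.3962


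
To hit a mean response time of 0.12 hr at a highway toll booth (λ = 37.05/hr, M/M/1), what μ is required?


W = 1/(μ−λ) ⇒ μ − λ = 1/W = 1/0.12 = 8.3333
μ = λ + 1/W = 37.05 + 8.3333 = 45.3833 per hr

Final: 45.3833 /hr


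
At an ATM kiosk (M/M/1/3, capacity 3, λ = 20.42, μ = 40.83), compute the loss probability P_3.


ρ = λ/μ = 20.42/40.83 = 0.5001
P_K = (1−ρ)ρ^K/(1−ρ^(K+1)) = (0.4999·0.125092)/(1 − 0.062561)
= 0.062531/0.937439 = 0.066704

Final: 0.066704


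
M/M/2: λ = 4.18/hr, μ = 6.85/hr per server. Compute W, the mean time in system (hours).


a = 0.6102; ρ = 0.3051; P₀ = 0.532438
Lq = P₀·a^c·ρ/(c!(1−ρ)²) = 0.06264
Wq = Lq/λ = 0.06264/4.18 = 0.01499 hr
W = Wq + 1/μ = 0.01499 + 0.14599 = 0.16097 hr

Final: 0.16097 hr


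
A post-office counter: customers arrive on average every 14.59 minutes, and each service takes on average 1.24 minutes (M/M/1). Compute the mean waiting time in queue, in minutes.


λ = 60/14.59 = 4.1124 /hr
μ = 60/1.24 = 48.3871 /hr
ρ = λ/μ = 4.1124/48.3871 = 0.08499
Wq = ρ/(μ−λ) = 0.08499/(48.3871−4.1124) = 0.001920 hr
In minutes: 0.001920·60 = 0.1152 min

Final: 0.1152 min


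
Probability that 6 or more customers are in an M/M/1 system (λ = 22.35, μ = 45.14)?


ρ = 22.35/45.14 = 0.4951
P(N ≥ n) = ρ^n = 0.4951^6 = 0.014733

Final: 0.014733


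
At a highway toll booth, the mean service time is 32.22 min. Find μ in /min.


μ = 1/(service time) in consistent units.
1 minute = 1 min, so μ = 1/32.22 = 0.03104 per minute

Final: 0.03104 /min


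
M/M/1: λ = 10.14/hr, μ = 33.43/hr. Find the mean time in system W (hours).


W = 1/(μ−λ) = 1/(33.43 − 10.14) = 1/23.29 = 0.04294 hr

Final: 0.04294 hr


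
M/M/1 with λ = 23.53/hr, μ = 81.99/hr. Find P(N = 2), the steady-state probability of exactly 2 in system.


ρ = 23.53/81.99 = 0.2870
P_n = (1−ρ)·ρ^n = (1 − 0.2870)·0.2870^2 = 0.7130·0.082361 = 0.058725

Final: 0.058725


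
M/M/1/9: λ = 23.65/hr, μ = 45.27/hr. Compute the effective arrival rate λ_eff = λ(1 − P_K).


ρ = 0.5224; P_K = (1−ρ)ρ^9/(1−ρ^10) = 0.001386
λ_eff = λ(1 − P_K) = 23.65·(1 − 0.001386) = 23.65·0.998614 = 23.6172 /hr

Final: 23.6172 /hr


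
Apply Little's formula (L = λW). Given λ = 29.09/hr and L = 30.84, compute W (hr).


W = L/λ = 30.84/29.09 = 1.0602 hr

Final: 1.0602 hr


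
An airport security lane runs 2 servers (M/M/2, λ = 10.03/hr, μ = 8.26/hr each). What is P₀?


a = λ/μ = 10.03/8.26 = 1.2143; ρ = a/c = 0.6071
Σ_{k=0}^{1} a^k/k! (terms k=0..1) = 1.00000 + 1.21429 = 2.21429
Tail: a^2/(2!(1−ρ)) = 1.47449/(2·0.3929) = 1.87662
P₀ = 1/(2.21429 + 1.87662) = 1/4.09091 = 0.244444

Final: 0.244444


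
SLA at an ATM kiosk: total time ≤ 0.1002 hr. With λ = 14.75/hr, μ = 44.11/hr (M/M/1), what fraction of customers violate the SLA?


W ~ Exponential(μ−λ) for M/M/1.
μ − λ = 44.11 − 14.75 = 29.3600
P(W > t) = e^{−(μ−λ)t} = e^{−2.9419} = 0.052767

Final: 0.052767


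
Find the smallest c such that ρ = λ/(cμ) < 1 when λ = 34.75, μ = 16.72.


Stability requires cμ > λ ⇔ c > λ/μ.
λ/μ = 34.75/16.72 = 2.0783
Minimum integer c = ⌊2.0783⌋ + 1 = 3
Check: 3·16.72 = 50.16 > 34.75, while 2·16.72 = 33.44 ≤ 34.75

Final: 3 servers


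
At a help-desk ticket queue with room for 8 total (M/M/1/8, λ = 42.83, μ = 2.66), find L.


ρ = 42.83/2.66 = 16.1015
L = ρ[1 − (K+1)ρ^K + Kρ^(K+1)] / [(1−ρ)(1−ρ^(K+1))]
Numerator: 16.1015·(1 − 9·4517846822.866067 + 8·72744127602.764526) = 8715621604151.834961
Denominator: (-15.1015)·(-72744127601.764526) = 1098545716452.210693
L = 8715621604151.834961/1098545716452.210693 = 7.9338

Final: 7.9338


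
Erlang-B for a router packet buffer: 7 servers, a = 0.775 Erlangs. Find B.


B(c,a) = (a^c/c!) / Σ_{k=0}^{c} a^k/k!
a^7/7! = 0.00003332
Σ terms (k=0..7): 1.00000 + 0.77500 + 0.30031 + 0.07758 + 0.01503 + 0.002330 + 0.0003009 + 0.00003332 = 2.170589
B = 0.00003332/2.170589 = 0.00001535

Final: 0.00001535


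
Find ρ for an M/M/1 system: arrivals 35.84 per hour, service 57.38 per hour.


ρ = λ/μ = 35.84/57.38 = 0.6246

Final: 0.6246


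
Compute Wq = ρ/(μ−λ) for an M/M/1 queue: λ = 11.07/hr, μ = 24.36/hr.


ρ = 11.07/24.36 = 0.4544
Wq = ρ/(μ−λ) = 0.4544/(24.36 − 11.07) = 0.4544/13.29 = 0.03419 hr

Final: 0.03419 hr


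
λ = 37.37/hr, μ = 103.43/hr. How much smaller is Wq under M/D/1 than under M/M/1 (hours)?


ρ = 37.37/103.43 = 0.3613
Wq(M/M/1) = ρ/(μ−λ) = 0.3613/66.06 = 0.005469 hr
Wq(M/D/1) = ρ/(2(μ−λ)) = 0.002735 hr
Savings = 0.005469 − 0.002735 = 0.002735 hr

Final: 0.002735 hr


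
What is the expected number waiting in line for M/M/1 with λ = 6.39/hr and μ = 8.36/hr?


ρ = 6.39/8.36 = 0.7644
Lq = ρ²/(1−ρ) = 0.5842/0.2356 = 2.4793

Final: 2.4793


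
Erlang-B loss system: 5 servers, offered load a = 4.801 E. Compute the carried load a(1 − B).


B(5,4.801) = 0.268510 (Erlang-B)
Carried load = a(1 − B) = 4.801·(1 − 0.268510) = 4.801·0.731490 = 3.5119 E

Final: 3.5119 Erlangs


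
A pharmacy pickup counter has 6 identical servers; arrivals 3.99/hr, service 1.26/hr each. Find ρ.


ρ = λ/(cμ) = 3.99/(6·1.26) = 3.99/7.56 = 0.5278

Final: 0.5278


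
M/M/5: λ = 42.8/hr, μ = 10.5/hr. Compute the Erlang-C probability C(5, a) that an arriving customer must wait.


a = λ/μ = 4.0762; ρ = a/5 = 0.8152
P₀ = 0.011504 (from M/M/c formula)
C(c,a) = [a^c/(c!(1−ρ))]·P₀ = [1125.31044/(120·0.1848)]·0.011504
= 50.75498·0.011504 = 0.583863

Final: 0.583863


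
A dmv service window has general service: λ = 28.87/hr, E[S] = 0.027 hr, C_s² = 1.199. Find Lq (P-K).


ρ = λ·E[S] = 28.87·0.027 = 0.7795
Lq = ρ²(1+C_s²)/(2(1−ρ)) = 0.6076·(1+1.199)/(2·0.2205)
= 0.6076·2.1990/0.4410 = 3.02962

Final: 3.02962


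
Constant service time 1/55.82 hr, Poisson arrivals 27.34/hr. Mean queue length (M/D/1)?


ρ = 27.34/55.82 = 0.4898
M/D/1: Lq = ρ²/(2(1−ρ)) = 0.2399/(2·0.5102) = 0.23509

Final: 0.23509


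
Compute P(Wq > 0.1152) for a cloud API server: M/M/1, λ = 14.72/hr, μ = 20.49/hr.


ρ = 14.72/20.49 = 0.7184
P(Wq > t) = ρ·e^{−(μ−λ)t} = 0.7184·e^{−0.6647}
= 0.7184·0.514426 = 0.369563

Final: 0.369563


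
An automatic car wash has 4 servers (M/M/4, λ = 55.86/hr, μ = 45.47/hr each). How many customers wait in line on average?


a = λ/μ = 1.2285; ρ = a/4 = 0.3071
P₀ = 0.291622
Lq = P₀·a^c·ρ / (c!·(1−ρ)²) = 0.291622·2.27774·0.3071/(24·0.48007)
= 0.01771

Final: 0.01771


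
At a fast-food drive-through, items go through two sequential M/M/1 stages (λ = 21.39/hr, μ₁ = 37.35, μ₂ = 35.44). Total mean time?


Each node sees arrival rate λ = 21.39/hr (tandem ⇒ throughput preserved).
W₁ = 1/(μ₁−λ) = 1/(37.35−21.39) = 0.06266 hr
W₂ = 1/(μ₂−λ) = 1/(35.44−21.39) = 0.07117 hr
W_total = W₁ + W₂ = 0.06266 + 0.07117 = 0.13383 hr

Final: 0.13383 hr


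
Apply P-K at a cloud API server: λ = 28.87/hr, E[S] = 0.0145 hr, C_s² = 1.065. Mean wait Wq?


ρ = λ·E[S] = 28.87·0.0145 = 0.4186
E[S²] = E[S]²(1+C_s²) = 0.0145²·(1+1.065) = 0.0004342
Wq = λ·E[S²]/(2(1−ρ)) = 28.87·0.0004342/(2·0.5814) = 0.01078 hr

Final: 0.01078 hr


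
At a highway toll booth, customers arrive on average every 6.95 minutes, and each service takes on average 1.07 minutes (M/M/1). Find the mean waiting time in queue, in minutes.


λ = 60/6.95 = 8.6331 /hr
μ = 60/1.07 = 56.0748 /hr
ρ = λ/μ = 8.6331/56.0748 = 0.1540
Wq = ρ/(μ−λ) = 0.1540/(56.0748−8.6331) = 0.003245 hr
In minutes: 0.003245·60 = 0.1947 min

Final: 0.1947 min


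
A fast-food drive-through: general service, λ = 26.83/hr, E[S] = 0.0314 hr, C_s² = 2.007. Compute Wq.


ρ = λ·E[S] = 26.83·0.0314 = 0.8425
E[S²] = E[S]²(1+C_s²) = 0.0314²·(1+2.007) = 0.002965
Wq = λ·E[S²]/(2(1−ρ)) = 26.83·0.002965/(2·0.1575) = 0.25246 hr

Final: 0.25246 hr


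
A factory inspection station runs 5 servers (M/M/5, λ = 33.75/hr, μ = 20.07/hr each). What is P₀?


a = λ/μ = 33.75/20.07 = 1.6816; ρ = a/c = 0.3363
Σ_{k=0}^{4} a^k/k! (terms k=0..4) = 1.00000 + 1.68161 + 1.41391 + 0.79255 + 0.33319 = 5.22127
Tail: a^5/(5!(1−ρ)) = 13.44720/(120·0.6637) = 0.16885
P₀ = 1/(5.22127 + 0.16885) = 1/5.39012 = 0.185525

Final: 0.185525


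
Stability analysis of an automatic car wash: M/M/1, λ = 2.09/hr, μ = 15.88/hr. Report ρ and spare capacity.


Total capacity cμ = 1·15.88 = 15.88/hr
ρ = λ/(cμ) = 2.09/15.88 = 0.1316
Stable ⇔ ρ < 1: YES
Spare capacity = cμ − λ = 15.88 − 2.09 = 13.79/hr

Final: ρ = 0.1316; stable; margin = 13.79/hr


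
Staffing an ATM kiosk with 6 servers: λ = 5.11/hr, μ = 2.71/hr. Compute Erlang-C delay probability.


a = λ/μ = 1.8856; ρ = a/6 = 0.3143
P₀ = 0.151580 (from M/M/c formula)
C(c,a) = [a^c/(c!(1−ρ))]·P₀ = [44.94793/(720·0.6857)]·0.151580
= 0.09104·0.151580 = 0.013800

Final: 0.013800


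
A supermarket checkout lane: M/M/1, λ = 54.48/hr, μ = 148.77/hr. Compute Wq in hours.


ρ = 54.48/148.77 = 0.3662
Wq = ρ/(μ−λ) = 0.3662/(148.77 − 54.48) = 0.3662/94.29 = 0.003884 hr

Final: 0.003884 hr


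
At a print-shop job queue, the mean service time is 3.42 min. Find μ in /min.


μ = 1/(service time) in consistent units.
1 minute = 1 min, so μ = 1/3.42 = 0.2924 per minute

Final: 0.2924 /min


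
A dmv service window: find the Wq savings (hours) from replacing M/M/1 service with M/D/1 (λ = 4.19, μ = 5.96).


ρ = 4.19/5.96 = 0.7030
Wq(M/M/1) = ρ/(μ−λ) = 0.7030/1.77 = 0.39719 hr
Wq(M/D/1) = ρ/(2(μ−λ)) = 0.19859 hr
Savings = 0.39719 − 0.19859 = 0.19859 hr

Final: 0.19859 hr


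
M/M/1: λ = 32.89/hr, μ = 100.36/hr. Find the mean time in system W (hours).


W = 1/(μ−λ) = 1/(100.36 − 32.89) = 1/67.47 = 0.01482 hr

Final: 0.01482 hr


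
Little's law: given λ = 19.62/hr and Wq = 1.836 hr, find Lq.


Lq = λWq = 19.62·1.836 = 36.0223

Final: 36.0223


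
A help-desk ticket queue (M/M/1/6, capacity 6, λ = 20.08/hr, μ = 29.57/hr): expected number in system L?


ρ = 20.08/29.57 = 0.6791
L = ρ[1 − (K+1)ρ^K + Kρ^(K+1)] / [(1−ρ)(1−ρ^(K+1))]
Numerator: 0.6791·(1 − 7·0.098056 + 6·0.066587) = 0.484261
Denominator: (0.3209)·(0.933413) = 0.299564
L = 0.484261/0.299564 = 1.6166

Final: 1.6166


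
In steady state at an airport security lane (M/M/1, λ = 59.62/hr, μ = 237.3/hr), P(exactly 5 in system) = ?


ρ = 59.62/237.3 = 0.2512
P_n = (1−ρ)·ρ^n = (1 − 0.2512)·0.2512^5 = 0.7488·0.001001 = 0.0007496

Final: 0.0007496


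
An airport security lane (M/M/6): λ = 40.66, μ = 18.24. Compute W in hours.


a = 2.2292; ρ = 0.3715; P₀ = 0.107311
Lq = P₀·a^c·ρ/(c!(1−ρ)²) = 0.01720
Wq = Lq/λ = 0.01720/40.66 = 0.0004231 hr
W = Wq + 1/μ = 0.0004231 + 0.05482 = 0.05525 hr

Final: 0.05525 hr


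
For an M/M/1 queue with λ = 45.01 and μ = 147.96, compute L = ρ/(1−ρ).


ρ = λ/μ = 45.01/147.96 = 0.3042
L = ρ/(1−ρ) = 0.3042/(1 − 0.3042) = 0.3042/0.6958 = 0.4372

Final: 0.4372


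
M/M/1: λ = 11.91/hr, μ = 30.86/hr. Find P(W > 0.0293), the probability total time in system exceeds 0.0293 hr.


W ~ Exponential(μ−λ) for M/M/1.
μ − λ = 30.86 − 11.91 = 18.9500
P(W > t) = e^{−(μ−λ)t} = e^{−0.5552} = 0.573937

Final: 0.573937


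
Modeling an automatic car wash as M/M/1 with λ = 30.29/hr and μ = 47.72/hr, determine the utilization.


ρ = λ/μ = 30.29/47.72 = 0.6347

Final: 0.6347


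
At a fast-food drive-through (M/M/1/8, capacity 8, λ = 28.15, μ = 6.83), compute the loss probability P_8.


ρ = λ/μ = 28.15/6.83 = 4.1215
P_K = (1−ρ)ρ^K/(1−ρ^(K+1)) = (-3.1215·83264.823165)/(1 − 343177.858285)
= -259913.035120/-343176.858285 = 0.757373

Final: 0.757373


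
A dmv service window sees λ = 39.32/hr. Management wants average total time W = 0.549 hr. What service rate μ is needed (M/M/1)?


W = 1/(μ−λ) ⇒ μ − λ = 1/W = 1/0.549 = 1.8215
μ = λ + 1/W = 39.32 + 1.8215 = 41.1415 per hr

Final: 41.1415 /hr


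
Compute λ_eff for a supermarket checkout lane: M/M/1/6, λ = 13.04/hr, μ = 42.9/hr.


ρ = 0.3040; P_K = (1−ρ)ρ^6/(1−ρ^7) = 0.0005491
λ_eff = λ(1 − P_K) = 13.04·(1 − 0.0005491) = 13.04·0.999451 = 13.0328 /hr

Final: 13.0328 /hr


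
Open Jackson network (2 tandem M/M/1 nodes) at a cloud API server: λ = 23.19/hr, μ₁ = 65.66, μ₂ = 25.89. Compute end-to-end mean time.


Each node sees arrival rate λ = 23.19/hr (tandem ⇒ throughput preserved).
W₁ = 1/(μ₁−λ) = 1/(65.66−23.19) = 0.02355 hr
W₂ = 1/(μ₂−λ) = 1/(25.89−23.19) = 0.37037 hr
W_total = W₁ + W₂ = 0.02355 + 0.37037 = 0.39392 hr

Final: 0.39392 hr


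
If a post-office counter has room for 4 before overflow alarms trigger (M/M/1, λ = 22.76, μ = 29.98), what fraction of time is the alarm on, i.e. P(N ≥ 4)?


ρ = 22.76/29.98 = 0.7592
P(N ≥ n) = ρ^n = 0.7592^4 = 0.332172

Final: 0.332172


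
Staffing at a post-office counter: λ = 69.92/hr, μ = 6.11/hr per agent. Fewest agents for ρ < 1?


Stability requires cμ > λ ⇔ c > λ/μ.
λ/μ = 69.92/6.11 = 11.4435
Minimum integer c = ⌊11.4435⌋ + 1 = 12
Check: 12·6.11 = 73.32 > 69.92, while 11·6.11 = 67.21 ≤ 69.92

Final: 12 servers


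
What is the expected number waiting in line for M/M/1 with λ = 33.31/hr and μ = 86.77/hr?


ρ = 33.31/86.77 = 0.3839
Lq = ρ²/(1−ρ) = 0.1474/0.6161 = 0.2392

Final: 0.2392


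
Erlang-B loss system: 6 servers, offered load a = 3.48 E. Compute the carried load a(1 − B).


B(6,3.48) = 0.081173 (Erlang-B)
Carried load = a(1 − B) = 3.48·(1 − 0.081173) = 3.48·0.918827 = 3.1975 E

Final: 3.1975 Erlangs


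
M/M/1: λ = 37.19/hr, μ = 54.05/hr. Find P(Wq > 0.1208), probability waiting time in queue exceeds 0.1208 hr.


ρ = 37.19/54.05 = 0.6881
P(Wq > t) = ρ·e^{−(μ−λ)t} = 0.6881·e^{−2.0367}
= 0.6881·0.130460 = 0.089765

Final: 0.089765


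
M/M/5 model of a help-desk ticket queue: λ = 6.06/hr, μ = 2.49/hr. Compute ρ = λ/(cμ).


ρ = λ/(cμ) = 6.06/(5·2.49) = 6.06/12.45 = 0.4867

Final: 0.4867


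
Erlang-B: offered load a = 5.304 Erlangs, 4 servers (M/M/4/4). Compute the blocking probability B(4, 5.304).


B(c,a) = (a^c/c!) / Σ_{k=0}^{c} a^k/k!
a^4/4! = 32.976368
Σ terms (k=0..4): 1.00000 + 5.30400 + 14.06621 + 24.86906 + 32.97637 = 78.215632
B = 32.976368/78.215632 = 0.421608

Final: 0.421608


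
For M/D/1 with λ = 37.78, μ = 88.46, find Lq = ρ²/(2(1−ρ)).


ρ = 37.78/88.46 = 0.4271
M/D/1: Lq = ρ²/(2(1−ρ)) = 0.1824/(2·0.5729) = 0.15919

Final: 0.15919


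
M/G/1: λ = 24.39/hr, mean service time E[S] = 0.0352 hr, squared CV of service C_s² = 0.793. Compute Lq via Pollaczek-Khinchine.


ρ = λ·E[S] = 24.39·0.0352 = 0.8585
Lq = ρ²(1+C_s²)/(2(1−ρ)) = 0.7371·(1+0.793)/(2·0.1415)
= 0.7371·1.7930/0.2829 = 4.67077

Final: 4.67077


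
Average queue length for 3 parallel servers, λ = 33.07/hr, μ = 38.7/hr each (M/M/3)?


a = λ/μ = 0.8545; ρ = a/3 = 0.2848
P₀ = 0.422825
Lq = P₀·a^c·ρ / (c!·(1−ρ)²) = 0.422825·0.62398·0.2848/(6·0.51145)
= 0.02449

Final: 0.02449


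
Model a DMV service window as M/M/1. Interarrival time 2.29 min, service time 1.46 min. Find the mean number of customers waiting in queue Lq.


λ = 60/2.29 = 26.2009 /hr
μ = 60/1.46 = 41.0959 /hr
ρ = λ/μ = 26.2009/41.0959 = 0.6376
Lq = ρ²/(1−ρ) = 0.4065/0.3624 = 1.1215

Final: 1.1215


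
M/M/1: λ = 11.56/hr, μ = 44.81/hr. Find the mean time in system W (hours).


W = 1/(μ−λ) = 1/(44.81 − 11.56) = 1/33.25 = 0.03008 hr

Final: 0.03008 hr


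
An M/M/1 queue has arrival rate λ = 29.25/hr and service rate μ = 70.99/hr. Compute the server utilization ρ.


ρ = λ/μ = 29.25/70.99 = 0.4120

Final: 0.4120


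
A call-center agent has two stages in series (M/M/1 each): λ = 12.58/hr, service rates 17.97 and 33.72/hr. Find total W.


Each node sees arrival rate λ = 12.58/hr (tandem ⇒ throughput preserved).
W₁ = 1/(μ₁−λ) = 1/(17.97−12.58) = 0.18553 hr
W₂ = 1/(μ₂−λ) = 1/(33.72−12.58) = 0.04730 hr
W_total = W₁ + W₂ = 0.18553 + 0.04730 = 0.23283 hr

Final: 0.23283 hr


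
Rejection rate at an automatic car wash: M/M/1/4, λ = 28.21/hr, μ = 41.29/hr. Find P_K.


ρ = λ/μ = 28.21/41.29 = 0.6832
P_K = (1−ρ)ρ^K/(1−ρ^(K+1)) = (0.3168·0.217888)/(1 − 0.148864)
= 0.069023/0.851136 = 0.081096

Final: 0.081096


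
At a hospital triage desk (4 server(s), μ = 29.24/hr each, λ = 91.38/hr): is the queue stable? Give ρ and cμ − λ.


Total capacity cμ = 4·29.24 = 116.96/hr
ρ = λ/(cμ) = 91.38/116.96 = 0.7813
Stable ⇔ ρ < 1: YES
Spare capacity = cμ − λ = 116.96 − 91.38 = 25.58/hr

Final: ρ = 0.7813; stable; margin = 25.58/hr


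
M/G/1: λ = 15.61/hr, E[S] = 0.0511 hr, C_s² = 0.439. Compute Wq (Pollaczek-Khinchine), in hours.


ρ = λ·E[S] = 15.61·0.0511 = 0.7977
E[S²] = E[S]²(1+C_s²) = 0.0511²·(1+0.439) = 0.003758
Wq = λ·E[S²]/(2(1−ρ)) = 15.61·0.003758/(2·0.2023) = 0.14495 hr

Final: 0.14495 hr


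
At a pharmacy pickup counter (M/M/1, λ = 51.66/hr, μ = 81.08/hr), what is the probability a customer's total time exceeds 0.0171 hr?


W ~ Exponential(μ−λ) for M/M/1.
μ − λ = 81.08 − 51.66 = 29.4200
P(W > t) = e^{−(μ−λ)t} = e^{−0.5031} = 0.604664

Final: 0.604664


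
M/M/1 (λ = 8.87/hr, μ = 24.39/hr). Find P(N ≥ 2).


ρ = 8.87/24.39 = 0.3637
P(N ≥ n) = ρ^n = 0.3637^2 = 0.132259

Final: 0.132259


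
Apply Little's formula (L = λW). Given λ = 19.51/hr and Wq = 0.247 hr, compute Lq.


Lq = λWq = 19.51·0.247 = 4.8190

Final: 4.8190


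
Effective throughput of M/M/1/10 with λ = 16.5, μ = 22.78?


ρ = 0.7243; P_K = (1−ρ)ρ^10/(1−ρ^11) = 0.011282
λ_eff = λ(1 − P_K) = 16.5·(1 − 0.011282) = 16.5·0.988718 = 16.3138 /hr

Final: 16.3138 /hr


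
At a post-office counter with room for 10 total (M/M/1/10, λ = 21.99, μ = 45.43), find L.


ρ = 21.99/45.43 = 0.4840
L = ρ[1 − (K+1)ρ^K + Kρ^(K+1)] / [(1−ρ)(1−ρ^(K+1))]
Numerator: 0.4840·(1 − 11·0.0007060 + 10·0.0003417) = 0.481936
Denominator: (0.5160)·(0.999658) = 0.515782
L = 0.481936/0.515782 = 0.9344

Final: 0.9344


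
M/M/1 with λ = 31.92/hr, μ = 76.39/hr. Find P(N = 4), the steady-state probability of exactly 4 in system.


ρ = 31.92/76.39 = 0.4179
P_n = (1−ρ)·ρ^n = (1 − 0.4179)·0.4179^4 = 0.5821·0.030486 = 0.017747

Final: 0.017747


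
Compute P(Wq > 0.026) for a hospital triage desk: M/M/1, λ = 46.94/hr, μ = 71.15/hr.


ρ = 46.94/71.15 = 0.6597
P(Wq > t) = ρ·e^{−(μ−λ)t} = 0.6597·e^{−0.6295}
= 0.6597·0.532879 = 0.351558

Final: 0.351558


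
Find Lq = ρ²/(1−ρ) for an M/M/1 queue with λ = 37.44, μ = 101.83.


ρ = 37.44/101.83 = 0.3677
Lq = ρ²/(1−ρ) = 0.1352/0.6323 = 0.2138

Final: 0.2138


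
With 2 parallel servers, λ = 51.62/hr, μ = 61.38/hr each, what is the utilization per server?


ρ = λ/(cμ) = 51.62/(2·61.38) = 51.62/122.76 = 0.4205

Final: 0.4205


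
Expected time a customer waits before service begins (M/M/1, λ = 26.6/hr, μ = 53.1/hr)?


ρ = 26.6/53.1 = 0.5009
Wq = ρ/(μ−λ) = 0.5009/(53.1 − 26.6) = 0.5009/26.50 = 0.01890 hr

Final: 0.01890 hr


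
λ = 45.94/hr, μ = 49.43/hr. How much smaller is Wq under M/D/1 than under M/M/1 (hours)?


ρ = 45.94/49.43 = 0.9294
Wq(M/M/1) = ρ/(μ−λ) = 0.9294/3.49 = 0.26630 hr
Wq(M/D/1) = ρ/(2(μ−λ)) = 0.13315 hr
Savings = 0.26630 − 0.13315 = 0.13315 hr

Final: 0.13315 hr


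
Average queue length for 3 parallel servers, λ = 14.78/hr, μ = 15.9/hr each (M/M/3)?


a = λ/μ = 0.9296; ρ = a/3 = 0.3099
P₀ = 0.391302
Lq = P₀·a^c·ρ / (c!·(1−ρ)²) = 0.391302·0.80322·0.3099/(6·0.47630)
= 0.03408

Final: 0.03408


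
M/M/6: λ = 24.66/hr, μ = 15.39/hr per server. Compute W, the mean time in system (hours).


a = 1.6023; ρ = 0.2671; P₀ = 0.201349
Lq = P₀·a^c·ρ/(c!(1−ρ)²) = 0.002353
Wq = Lq/λ = 0.002353/24.66 = 0.00009541 hr
W = Wq + 1/μ = 0.00009541 + 0.06498 = 0.06507 hr

Final: 0.06507 hr


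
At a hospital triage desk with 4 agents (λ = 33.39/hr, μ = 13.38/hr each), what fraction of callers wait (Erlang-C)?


a = λ/μ = 2.4955; ρ = a/4 = 0.6239
P₀ = 0.074097 (from M/M/c formula)
C(c,a) = [a^c/(c!(1−ρ))]·P₀ = [38.78298/(24·0.3761)]·0.074097
= 4.29638·0.074097 = 0.318347

Final: 0.318347


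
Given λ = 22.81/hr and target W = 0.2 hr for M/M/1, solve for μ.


W = 1/(μ−λ) ⇒ μ − λ = 1/W = 1/0.2 = 5.0000
μ = λ + 1/W = 22.81 + 5.0000 = 27.8100 per hr

Final: 27.8100 /hr


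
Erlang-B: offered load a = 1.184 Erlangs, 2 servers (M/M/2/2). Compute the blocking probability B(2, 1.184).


B(c,a) = (a^c/c!) / Σ_{k=0}^{c} a^k/k!
a^2/2! = 0.700928
Σ terms (k=0..2): 1.00000 + 1.18400 + 0.70093 = 2.884928
B = 0.700928/2.884928 = 0.242962

Final: 0.242962


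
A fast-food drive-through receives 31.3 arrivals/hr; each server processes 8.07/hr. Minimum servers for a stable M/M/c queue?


Stability requires cμ > λ ⇔ c > λ/μ.
λ/μ = 31.3/8.07 = 3.8786
Minimum integer c = ⌊3.8786⌋ + 1 = 4
Check: 4·8.07 = 32.28 > 31.3, while 3·8.07 = 24.21 ≤ 31.3

Final: 4 servers


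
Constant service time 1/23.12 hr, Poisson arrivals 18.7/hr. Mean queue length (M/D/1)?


ρ = 18.7/23.12 = 0.8088
M/D/1: Lq = ρ²/(2(1−ρ)) = 0.6542/(2·0.1912) = 1.71097

Final: 1.71097


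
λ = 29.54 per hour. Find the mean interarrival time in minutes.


Mean interarrival time = 1/λ = 1/29.54 hour = 0.03385 hour
In minutes: 0.03385 × 60 = 2.0311 min

Final: 2.0311 min


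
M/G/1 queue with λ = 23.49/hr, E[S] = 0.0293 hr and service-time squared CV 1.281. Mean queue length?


ρ = λ·E[S] = 23.49·0.0293 = 0.6883
Lq = ρ²(1+C_s²)/(2(1−ρ)) = 0.4737·(1+1.281)/(2·0.3117)
= 0.4737·2.2810/0.6235 = 1.73301

Final: 1.73301


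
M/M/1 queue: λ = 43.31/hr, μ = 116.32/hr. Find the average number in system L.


ρ = λ/μ = 43.31/116.32 = 0.3723
L = ρ/(1−ρ) = 0.3723/(1 − 0.3723) = 0.3723/0.6277 = 0.5932

Final: 0.5932


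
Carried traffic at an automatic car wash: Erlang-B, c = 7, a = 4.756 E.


B(7,4.756) = 0.105428 (Erlang-B)
Carried load = a(1 − B) = 4.756·(1 − 0.105428) = 4.756·0.894572 = 4.2546 E

Final: 4.2546 Erlangs


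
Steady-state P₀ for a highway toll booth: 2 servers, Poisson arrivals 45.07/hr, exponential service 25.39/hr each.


a = λ/μ = 45.07/25.39 = 1.7751; ρ = a/c = 0.8876
Σ_{k=0}^{1} a^k/k! (terms k=0..1) = 1.00000 + 1.77511 = 2.77511
Tail: a^2/(2!(1−ρ)) = 3.15101/(2·0.1124) = 14.01123
P₀ = 1/(2.77511 + 14.01123) = 1/16.78634 = 0.059572

Final: 0.059572


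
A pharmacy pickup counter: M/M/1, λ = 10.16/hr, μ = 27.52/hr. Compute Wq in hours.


ρ = 10.16/27.52 = 0.3692
Wq = ρ/(μ−λ) = 0.3692/(27.52 − 10.16) = 0.3692/17.36 = 0.02127 hr

Final: 0.02127 hr


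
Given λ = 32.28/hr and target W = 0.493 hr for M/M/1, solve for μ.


W = 1/(μ−λ) ⇒ μ − λ = 1/W = 1/0.493 = 2.0284
μ = λ + 1/W = 32.28 + 2.0284 = 34.3084 per hr

Final: 34.3084 /hr


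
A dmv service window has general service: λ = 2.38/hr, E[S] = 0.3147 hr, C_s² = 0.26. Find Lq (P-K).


ρ = λ·E[S] = 2.38·0.3147 = 0.7490
Lq = ρ²(1+C_s²)/(2(1−ρ)) = 0.5610·(1+0.26)/(2·0.2510)
= 0.5610·1.2600/0.5020 = 1.40796

Final: 1.40796


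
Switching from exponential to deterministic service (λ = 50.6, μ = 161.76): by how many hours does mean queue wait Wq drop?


ρ = 50.6/161.76 = 0.3128
Wq(M/M/1) = ρ/(μ−λ) = 0.3128/111.16 = 0.002814 hr
Wq(M/D/1) = ρ/(2(μ−λ)) = 0.001407 hr
Savings = 0.002814 − 0.001407 = 0.001407 hr

Final: 0.001407 hr


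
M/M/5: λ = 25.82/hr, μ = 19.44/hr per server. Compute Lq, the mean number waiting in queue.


a = λ/μ = 1.3282; ρ = a/5 = 0.2656
P₀ = 0.264739
Lq = P₀·a^c·ρ / (c!·(1−ρ)²) = 0.264739·4.13333·0.2656/(120·0.53929)
= 0.004492

Final: 0.004492


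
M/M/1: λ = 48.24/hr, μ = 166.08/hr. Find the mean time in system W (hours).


W = 1/(μ−λ) = 1/(166.08 − 48.24) = 1/117.84 = 0.008486 hr

Final: 0.008486 hr


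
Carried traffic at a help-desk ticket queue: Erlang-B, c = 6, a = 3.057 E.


B(6,3.057) = 0.055327 (Erlang-B)
Carried load = a(1 − B) = 3.057·(1 − 0.055327) = 3.057·0.944673 = 2.8879 E

Final: 2.8879 Erlangs


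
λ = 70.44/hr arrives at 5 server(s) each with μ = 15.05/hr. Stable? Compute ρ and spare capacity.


Total capacity cμ = 5·15.05 = 75.25/hr
ρ = λ/(cμ) = 70.44/75.25 = 0.9361
Stable ⇔ ρ < 1: YES
Spare capacity = cμ − λ = 75.25 − 70.44 = 4.81/hr

Final: ρ = 0.9361; stable; margin = 4.81/hr


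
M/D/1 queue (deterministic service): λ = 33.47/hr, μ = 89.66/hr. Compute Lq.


ρ = 33.47/89.66 = 0.3733
M/D/1: Lq = ρ²/(2(1−ρ)) = 0.1394/(2·0.6267) = 0.11118

Final: 0.11118


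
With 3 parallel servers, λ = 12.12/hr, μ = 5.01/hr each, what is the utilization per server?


ρ = λ/(cμ) = 12.12/(3·5.01) = 12.12/15.03 = 0.8064

Final: 0.8064


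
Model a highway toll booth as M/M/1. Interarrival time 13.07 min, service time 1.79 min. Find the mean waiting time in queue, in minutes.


λ = 60/13.07 = 4.5907 /hr
μ = 60/1.79 = 33.5196 /hr
ρ = λ/μ = 4.5907/33.5196 = 0.1370
Wq = ρ/(μ−λ) = 0.1370/(33.5196−4.5907) = 0.004734 hr
In minutes: 0.004734·60 = 0.2841 min

Final: 0.2841 min


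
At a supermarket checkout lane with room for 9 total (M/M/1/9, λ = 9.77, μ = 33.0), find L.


ρ = 9.77/33.0 = 0.2961
L = ρ[1 − (K+1)ρ^K + Kρ^(K+1)] / [(1−ρ)(1−ρ^(K+1))]
Numerator: 0.2961·(1 − 10·0.00001748 + 9·0.000005174) = 0.296023
Denominator: (0.7039)·(0.999995) = 0.703936
L = 0.296023/0.703936 = 0.4205

Final: 0.4205


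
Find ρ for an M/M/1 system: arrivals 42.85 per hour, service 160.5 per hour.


ρ = λ/μ = 42.85/160.5 = 0.2670

Final: 0.2670


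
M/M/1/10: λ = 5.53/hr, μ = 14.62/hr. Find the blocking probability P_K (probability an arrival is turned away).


ρ = λ/μ = 5.53/14.62 = 0.3782
P_K = (1−ρ)ρ^K/(1−ρ^(K+1)) = (0.6218·0.00005995)/(1 − 0.00002268)
= 0.00003727/0.999977 = 0.00003727

Final: 0.00003727


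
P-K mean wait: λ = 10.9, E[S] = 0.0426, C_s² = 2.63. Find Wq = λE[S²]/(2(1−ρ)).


ρ = λ·E[S] = 10.9·0.0426 = 0.4643
E[S²] = E[S]²(1+C_s²) = 0.0426²·(1+2.63) = 0.006588
Wq = λ·E[S²]/(2(1−ρ)) = 10.9·0.006588/(2·0.5357) = 0.06702 hr

Final: 0.06702 hr


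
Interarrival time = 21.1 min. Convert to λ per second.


λ = 1/(interarrival time) in consistent units.
1 second = 0.0166667 min, so λ = 0.0166667/21.1 = 0.0007899 per second

Final: 0.0007899 /sec
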